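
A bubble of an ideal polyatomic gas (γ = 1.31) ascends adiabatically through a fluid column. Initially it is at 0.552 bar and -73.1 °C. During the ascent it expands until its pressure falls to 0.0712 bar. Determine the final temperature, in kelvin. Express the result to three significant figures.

T₂ ≈ 123 K

Adiabatic: T₂/T₁ = (P₂/P₁)^((γ−1)/γ).
T₁ = -73.1 °C = 200 K.
T₂ = 200 × (0.0712/0.552)^(0.237) = 123.2 K.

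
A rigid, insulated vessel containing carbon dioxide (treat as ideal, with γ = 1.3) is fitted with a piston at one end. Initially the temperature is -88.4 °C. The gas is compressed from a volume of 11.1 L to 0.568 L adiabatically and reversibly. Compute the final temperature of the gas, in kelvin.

T₂ ≈ 451 K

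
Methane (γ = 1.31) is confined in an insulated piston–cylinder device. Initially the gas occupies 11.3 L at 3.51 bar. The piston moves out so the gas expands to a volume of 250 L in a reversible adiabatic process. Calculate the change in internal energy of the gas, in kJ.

P₂ = P₁(V₁/V₂)^γ = 3.51×(11.3/250)^(1.31) = 0.06075 bar.
For a reversible adiabat, W_by_gas = (P₁V₁ − P₂V₂)/(γ−1).
W_by = (351000×0.0113 − 6075×0.25) / (0.31) = 7895 J.
Q = 0 ⇒ ΔU = −W_by = -7895 J.

ΔU ≈ -7.90 kJ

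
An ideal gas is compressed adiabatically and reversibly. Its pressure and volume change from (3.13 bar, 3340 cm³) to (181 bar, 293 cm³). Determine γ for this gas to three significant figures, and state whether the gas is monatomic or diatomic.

PV^γ = const ⇒ γ = ln(P₂/P₁) / ln(V₁/V₂).
γ = ln(181/3.13) / ln(3340/293) = 1.667.
γ ≈ 1.67 is close to 5/3, so the gas is monatomic.

γ ≈ 1.67; monatomic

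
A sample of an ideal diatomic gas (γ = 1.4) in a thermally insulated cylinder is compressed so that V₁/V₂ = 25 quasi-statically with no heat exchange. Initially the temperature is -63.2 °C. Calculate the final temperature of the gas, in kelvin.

T₂ ≈ 761 K

Adiabatic: T₁V₁^(γ−1) = T₂V₂^(γ−1) ⇒ T₂ = T₁ (V₁/V₂)^(γ−1).
T₁ = -63.2 °C = 209.9 K.
T₂ = 209.9 × 25^(0.4) = 760.8 K.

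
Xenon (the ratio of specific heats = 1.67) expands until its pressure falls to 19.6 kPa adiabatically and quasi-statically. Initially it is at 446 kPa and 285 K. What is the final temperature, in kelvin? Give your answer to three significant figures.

T₂ ≈ 81.4 K

Adiabatic: T₂/T₁ = (P₂/P₁)^((γ−1)/γ).
T₂ = 285 × (19.6/446)^(0.401) = 81.36 K.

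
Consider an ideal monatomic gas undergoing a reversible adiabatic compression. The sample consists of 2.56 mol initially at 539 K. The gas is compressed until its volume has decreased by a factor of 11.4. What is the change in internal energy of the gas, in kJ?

ΔU ≈ 70.0 kJ

For a reversible adiabat TV^(γ−1) is constant, so T₂ = T₁ (V₁/V₂)^(γ−1).
γ = 5/3 for a monatomic ideal gas, so γ−1 = 2/3.
T₂ = 539 × 11.4^(2/3) = 2730 K.
Q = 0, so ΔU = W_on_gas = nCᵥΔT with Cᵥ = R/(γ−1) = 12.47 J/(mol·K).
ΔU = 2.56 × 12.47 × (2730 − 539) = 69960 J.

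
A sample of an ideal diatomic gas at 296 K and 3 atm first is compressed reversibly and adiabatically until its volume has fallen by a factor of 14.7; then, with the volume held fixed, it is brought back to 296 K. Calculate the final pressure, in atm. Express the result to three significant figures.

For a diatomic ideal gas γ = 7/5.
Adiabatic step (PV^γ = const): P₂ = 3×14.7^(7/5) = 129.2 atm; T₂ = 296×14.7^(2/5) = 867.4 K.
Isochoric: P₃ = P₂(T₃/T₂) = 129.2 × (296/867.4) = 44.1 atm.

P₃ ≈ 44.1 atm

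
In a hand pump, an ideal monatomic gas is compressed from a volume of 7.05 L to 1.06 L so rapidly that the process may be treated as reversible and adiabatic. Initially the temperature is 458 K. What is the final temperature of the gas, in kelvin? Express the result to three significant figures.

T₂ ≈ 1620 K

Adiabatic: T₁V₁^(γ−1) = T₂V₂^(γ−1) ⇒ T₂ = T₁ (V₁/V₂)^(γ−1).
For a monatomic ideal gas γ = 5/3, so γ−1 = 2/3.
T₂ = 458 × (7.05/1.06)^(2/3) = 1620 K.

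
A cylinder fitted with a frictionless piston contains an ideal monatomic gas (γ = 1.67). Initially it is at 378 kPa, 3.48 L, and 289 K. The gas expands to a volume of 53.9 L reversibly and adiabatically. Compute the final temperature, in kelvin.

For a reversible adiabat TV^(γ−1) is constant, so T₂ = T₁ (V₁/V₂)^(γ−1).
T₂ = 289 × (3.48/53.9)^(0.67) = 46.09 K.

T₂ ≈ 46.1 K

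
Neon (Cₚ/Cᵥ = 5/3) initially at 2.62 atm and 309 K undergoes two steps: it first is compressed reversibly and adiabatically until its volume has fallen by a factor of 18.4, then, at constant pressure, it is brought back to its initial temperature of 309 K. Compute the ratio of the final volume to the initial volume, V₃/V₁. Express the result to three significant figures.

V₃/V₁ ≈ 0.00780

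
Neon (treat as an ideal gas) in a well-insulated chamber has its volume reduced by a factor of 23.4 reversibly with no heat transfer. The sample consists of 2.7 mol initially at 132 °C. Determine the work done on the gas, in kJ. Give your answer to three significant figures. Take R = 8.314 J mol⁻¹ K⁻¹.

Adiabatic: T₁V₁^(γ−1) = T₂V₂^(γ−1) ⇒ T₂ = T₁ (V₁/V₂)^(γ−1).
γ = 5/3 for a monatomic ideal gas, so γ−1 = 2/3.
T₁ = 132 °C = 405.1 K.
T₂ = 405.1 × 23.4^(2/3) = 3315 K.
Q = 0, so ΔU = W_on_gas = nCᵥΔT with Cᵥ = R/(γ−1) = 12.47 J/(mol·K).
ΔU = 2.7 × 12.47 × (3315 − 405.1) = 97960 J.

W ≈ 98.0 kJ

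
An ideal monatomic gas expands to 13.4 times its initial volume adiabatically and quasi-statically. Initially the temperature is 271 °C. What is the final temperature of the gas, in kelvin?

T₂ ≈ 96.5 K

For a reversible adiabat TV^(γ−1) is constant, so T₂ = T₁ (V₁/V₂)^(γ−1).
For a monatomic ideal gas γ = 5/3, so γ−1 = 2/3.
T₁ = 271 °C = 544.1 K.
T₂ = 544.1 × (1/13.4)^(2/3) = 96.45 K.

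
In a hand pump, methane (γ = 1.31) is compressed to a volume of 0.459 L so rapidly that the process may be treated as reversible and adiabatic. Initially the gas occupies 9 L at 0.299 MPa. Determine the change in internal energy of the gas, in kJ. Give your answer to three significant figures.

ΔU ≈ 13.2 kJ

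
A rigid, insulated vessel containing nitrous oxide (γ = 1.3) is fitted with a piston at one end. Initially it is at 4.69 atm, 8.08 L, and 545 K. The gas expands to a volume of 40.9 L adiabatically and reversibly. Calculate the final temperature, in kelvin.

T₂ ≈ 335 K

For a reversible adiabat TV^(γ−1) is constant, so T₂ = T₁ (V₁/V₂)^(γ−1).
T₂ = 545 × (8.08/40.9)^(0.3) = 335 K.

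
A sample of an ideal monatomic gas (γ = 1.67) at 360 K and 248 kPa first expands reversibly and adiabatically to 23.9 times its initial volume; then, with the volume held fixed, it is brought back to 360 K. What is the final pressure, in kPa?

P₃ ≈ 10.4 kPa

Adiabatic step (PV^γ = const): P₂ = 248×(1/23.9)^(1.67) = 1.237 kPa; T₂ = 360×(1/23.9)^(0.67) = 42.93 K.
Isochoric: P₃ = P₂(T₃/T₂) = 1.237 × (360/42.93) = 10.38 kPa.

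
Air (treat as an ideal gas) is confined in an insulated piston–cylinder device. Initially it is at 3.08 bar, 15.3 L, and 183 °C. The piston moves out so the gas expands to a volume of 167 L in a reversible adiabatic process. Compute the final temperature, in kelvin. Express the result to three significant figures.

T₂ ≈ 175 K

For a reversible adiabat TV^(γ−1) is constant, so T₂ = T₁ (V₁/V₂)^(γ−1).
γ = 7/5 for a diatomic ideal gas.
T₁ = 183 °C = 456.1 K.
T₂ = 456.1 × (15.3/167)^(2/5) = 175.3 K.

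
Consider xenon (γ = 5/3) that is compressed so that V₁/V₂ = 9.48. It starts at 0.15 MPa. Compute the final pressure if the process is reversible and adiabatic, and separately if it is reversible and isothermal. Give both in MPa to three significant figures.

adiabatic: 6.37 MPa; isothermal: 1.42 MPa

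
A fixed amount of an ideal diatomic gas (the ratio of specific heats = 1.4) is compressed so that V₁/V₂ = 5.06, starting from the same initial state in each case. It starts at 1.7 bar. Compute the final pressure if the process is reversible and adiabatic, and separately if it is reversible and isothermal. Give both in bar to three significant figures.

adiabatic: 16.5 bar; isothermal: 8.60 bar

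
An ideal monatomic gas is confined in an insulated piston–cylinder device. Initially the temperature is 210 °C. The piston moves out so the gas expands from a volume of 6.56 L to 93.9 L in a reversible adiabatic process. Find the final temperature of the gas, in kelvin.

Adiabatic: T₁V₁^(γ−1) = T₂V₂^(γ−1) ⇒ T₂ = T₁ (V₁/V₂)^(γ−1).
For a monatomic ideal gas γ = 5/3, so γ−1 = 2/3.
T₁ = 210 °C = 483.1 K.
T₂ = 483.1 × (6.56/93.9)^(2/3) = 81.95 K.

T₂ ≈ 82.0 K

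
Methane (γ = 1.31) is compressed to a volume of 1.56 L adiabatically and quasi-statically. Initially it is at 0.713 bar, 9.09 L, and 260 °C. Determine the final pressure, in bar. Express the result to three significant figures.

Adiabatic: P₁V₁^γ = P₂V₂^γ ⇒ P₂ = P₁ (V₁/V₂)^γ.
P₂ = 0.713 × (9.09/1.56)^(1.31) = 7.175 bar.

P₂ ≈ 7.17 bar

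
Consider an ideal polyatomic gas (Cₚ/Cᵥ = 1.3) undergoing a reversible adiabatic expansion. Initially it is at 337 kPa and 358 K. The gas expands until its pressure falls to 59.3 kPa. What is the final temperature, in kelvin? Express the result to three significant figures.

T₂ ≈ 240 K

Along an adiabat T P^((1−γ)/γ) is constant, so T₂ = T₁ (P₂/P₁)^((γ−1)/γ).
T₂ = 358 × (59.3/337)^(0.231) = 239.7 K.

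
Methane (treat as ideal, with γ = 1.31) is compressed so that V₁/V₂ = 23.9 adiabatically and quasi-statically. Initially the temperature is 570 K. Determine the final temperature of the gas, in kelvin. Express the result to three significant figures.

For a reversible adiabat TV^(γ−1) is constant, so T₂ = T₁ (V₁/V₂)^(γ−1).
T₂ = 570 × 23.9^(0.31) = 1525 K.

T₂ ≈ 1520 K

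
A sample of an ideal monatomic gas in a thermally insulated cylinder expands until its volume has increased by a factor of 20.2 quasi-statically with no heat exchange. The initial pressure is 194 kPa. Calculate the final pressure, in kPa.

P₂ ≈ 1.29 kPa

Adiabatic: P₁V₁^γ = P₂V₂^γ ⇒ P₂ = P₁ (V₁/V₂)^γ.
For a monatomic ideal gas γ = 5/3.
P₂ = 194 × (1/20.2)^(5/3) = 1.295 kPa.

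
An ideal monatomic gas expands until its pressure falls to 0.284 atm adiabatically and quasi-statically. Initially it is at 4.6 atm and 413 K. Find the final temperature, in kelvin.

Along an adiabat T P^((1−γ)/γ) is constant, so T₂ = T₁ (P₂/P₁)^((γ−1)/γ).
For a monatomic ideal gas γ = 5/3, so (γ−1)/γ = 2/5.
T₂ = 413 × (0.284/4.6)^(2/5) = 135.6 K.

T₂ ≈ 136 K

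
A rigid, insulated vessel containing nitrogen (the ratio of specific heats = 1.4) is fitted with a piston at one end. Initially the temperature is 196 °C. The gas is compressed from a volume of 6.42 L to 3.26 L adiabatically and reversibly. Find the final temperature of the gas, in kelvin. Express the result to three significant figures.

T₂ ≈ 615 K

Adiabatic: T₁V₁^(γ−1) = T₂V₂^(γ−1) ⇒ T₂ = T₁ (V₁/V₂)^(γ−1).
T₁ = 196 °C = 469.1 K.
T₂ = 469.1 × (6.42/3.26)^(0.4) = 615.2 K.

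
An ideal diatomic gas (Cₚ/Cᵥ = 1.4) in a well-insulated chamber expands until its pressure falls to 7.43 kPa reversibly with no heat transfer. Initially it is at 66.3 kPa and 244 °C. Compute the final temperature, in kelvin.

Adiabatic: T₂/T₁ = (P₂/P₁)^((γ−1)/γ).
T₁ = 244 °C = 517.1 K.
T₂ = 517.1 × (7.43/66.3)^(0.286) = 276.7 K.

T₂ ≈ 277 K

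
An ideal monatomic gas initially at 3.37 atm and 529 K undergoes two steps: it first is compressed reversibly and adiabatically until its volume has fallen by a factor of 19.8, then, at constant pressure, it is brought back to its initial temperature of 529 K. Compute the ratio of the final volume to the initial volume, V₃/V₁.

For a monatomic ideal gas γ = 5/3.
Adiabatic step: V₂/V₁ = 0.05051; T₂ = T₁·19.8^(2/3) = 3872 K.
Isobaric step: V₃/V₂ = T₃/T₂ = 529/3872.
V₃/V₁ = (V₂/V₁)(V₃/V₂) = 0.05051 × (529/3872) = 0.006901.

V₃/V₁ ≈ 0.00690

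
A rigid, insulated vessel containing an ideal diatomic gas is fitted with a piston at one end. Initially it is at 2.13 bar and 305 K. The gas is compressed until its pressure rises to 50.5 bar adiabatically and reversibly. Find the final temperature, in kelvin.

T₂ ≈ 754 K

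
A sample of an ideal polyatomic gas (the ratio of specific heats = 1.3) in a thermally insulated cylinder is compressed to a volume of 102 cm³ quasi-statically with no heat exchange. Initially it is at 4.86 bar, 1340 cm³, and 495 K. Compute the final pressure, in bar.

Since PV^γ is constant along a reversible adiabat, P₂ = P₁ (V₁/V₂)^γ.
P₂ = 4.86 × (1340/102)^(1.3) = 138.3 bar.

P₂ ≈ 138 bar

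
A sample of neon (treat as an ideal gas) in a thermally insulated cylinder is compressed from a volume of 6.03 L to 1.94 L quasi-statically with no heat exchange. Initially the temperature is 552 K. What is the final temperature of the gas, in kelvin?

For a reversible adiabat TV^(γ−1) is constant, so T₂ = T₁ (V₁/V₂)^(γ−1).
For a monatomic ideal gas γ = 5/3, so γ−1 = 2/3.
T₂ = 552 × (6.03/1.94)^(2/3) = 1176 K.

T₂ ≈ 1180 K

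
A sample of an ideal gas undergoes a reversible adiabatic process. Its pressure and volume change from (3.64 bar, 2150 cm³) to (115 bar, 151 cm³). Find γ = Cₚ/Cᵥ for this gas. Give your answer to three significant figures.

γ ≈ 1.30

PV^γ = const ⇒ γ = ln(P₂/P₁) / ln(V₁/V₂).
γ = ln(115/3.64) / ln(2150/151) = 1.3.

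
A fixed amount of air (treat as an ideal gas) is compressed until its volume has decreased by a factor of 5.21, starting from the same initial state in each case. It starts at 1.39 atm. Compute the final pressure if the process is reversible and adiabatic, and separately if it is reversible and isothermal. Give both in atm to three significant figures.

adiabatic: 14.0 atm; isothermal: 7.24 atm

For a diatomic ideal gas γ = 7/5.
Isothermal: P₂ = P₁(V₁/V₂) = 1.39×5.21 = 7.242 atm.
Adiabatic: P₂ = P₁(V₁/V₂)^γ = 1.39×5.21^(7/5) = 14.01 atm.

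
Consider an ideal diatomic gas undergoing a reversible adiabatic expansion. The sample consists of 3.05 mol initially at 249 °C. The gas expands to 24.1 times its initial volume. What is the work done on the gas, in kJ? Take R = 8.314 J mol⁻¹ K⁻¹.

Adiabatic: T₁V₁^(γ−1) = T₂V₂^(γ−1) ⇒ T₂ = T₁ (V₁/V₂)^(γ−1).
γ = 7/5 for a diatomic ideal gas, so γ−1 = 2/5.
T₁ = 249 °C = 522.1 K.
T₂ = 522.1 × (1/24.1)^(2/5) = 146.2 K.
Q = 0, so ΔU = W_on_gas = nCᵥΔT with Cᵥ = R/(γ−1) = 20.79 J/(mol·K).
ΔU = 3.05 × 20.79 × (146.2 − 522.1) = -23830 J.

W ≈ -23.8 kJ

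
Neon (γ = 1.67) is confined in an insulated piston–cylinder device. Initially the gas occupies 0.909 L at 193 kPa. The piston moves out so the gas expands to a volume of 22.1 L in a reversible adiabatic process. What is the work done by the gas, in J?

W ≈ 231 J

P₂ = P₁(V₁/V₂)^γ = 193×(0.909/22.1)^(1.67) = 0.9359 kPa.
For a reversible adiabat, W_by_gas = (P₁V₁ − P₂V₂)/(γ−1).
W_by = (193000×0.000909 − 935.9×0.0221) / (0.67) = 231 J.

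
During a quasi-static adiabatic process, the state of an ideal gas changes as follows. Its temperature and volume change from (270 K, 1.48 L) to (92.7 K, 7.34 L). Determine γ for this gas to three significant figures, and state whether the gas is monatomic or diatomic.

γ ≈ 1.67; monatomic

TV^(γ−1) = const ⇒ γ − 1 = ln(T₂/T₁) / ln(V₁/V₂).
γ = 1 + ln(92.7/270) / ln(1.48/7.34) = 1.668.
γ ≈ 1.67 is close to 5/3, so the gas is monatomic.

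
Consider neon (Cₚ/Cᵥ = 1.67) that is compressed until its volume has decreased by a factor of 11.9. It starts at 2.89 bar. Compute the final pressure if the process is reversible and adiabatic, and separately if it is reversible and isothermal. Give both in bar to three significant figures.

Isothermal: P₂ = P₁(V₁/V₂) = 2.89×11.9 = 34.39 bar.
Adiabatic: P₂ = P₁(V₁/V₂)^γ = 2.89×11.9^(1.67) = 180.7 bar.

adiabatic: 181 bar; isothermal: 34.4 bar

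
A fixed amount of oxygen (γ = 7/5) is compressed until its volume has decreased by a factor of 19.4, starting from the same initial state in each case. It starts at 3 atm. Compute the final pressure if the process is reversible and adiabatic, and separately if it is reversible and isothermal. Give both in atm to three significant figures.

Isothermal: P₂ = P₁(V₁/V₂) = 3×19.4 = 58.2 atm.
Adiabatic: P₂ = P₁(V₁/V₂)^γ = 3×19.4^(7/5) = 190.6 atm.

adiabatic: 191 atm; isothermal: 58.2 atm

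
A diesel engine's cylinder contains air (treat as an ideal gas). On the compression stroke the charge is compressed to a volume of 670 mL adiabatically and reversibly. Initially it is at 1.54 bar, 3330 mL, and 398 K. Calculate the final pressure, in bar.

P₂ ≈ 14.5 bar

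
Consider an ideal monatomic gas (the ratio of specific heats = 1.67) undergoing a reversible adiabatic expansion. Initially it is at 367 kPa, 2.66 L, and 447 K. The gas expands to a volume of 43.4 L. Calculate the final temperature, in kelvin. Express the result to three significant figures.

T₂ ≈ 68.8 K

Adiabatic: T₁V₁^(γ−1) = T₂V₂^(γ−1) ⇒ T₂ = T₁ (V₁/V₂)^(γ−1).
T₂ = 447 × (2.66/43.4)^(0.67) = 68.84 K.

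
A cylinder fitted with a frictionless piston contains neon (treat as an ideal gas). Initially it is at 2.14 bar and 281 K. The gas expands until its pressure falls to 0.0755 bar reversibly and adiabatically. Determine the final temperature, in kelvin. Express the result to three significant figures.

Along an adiabat T P^((1−γ)/γ) is constant, so T₂ = T₁ (P₂/P₁)^((γ−1)/γ).
For a monatomic ideal gas γ = 5/3, so (γ−1)/γ = 2/5.
T₂ = 281 × (0.0755/2.14)^(2/5) = 73.74 K.

T₂ ≈ 73.7 K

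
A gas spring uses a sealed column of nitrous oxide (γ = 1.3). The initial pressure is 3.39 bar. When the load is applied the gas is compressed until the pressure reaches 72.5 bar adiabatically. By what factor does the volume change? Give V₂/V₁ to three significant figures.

V₂/V₁ ≈ 0.0948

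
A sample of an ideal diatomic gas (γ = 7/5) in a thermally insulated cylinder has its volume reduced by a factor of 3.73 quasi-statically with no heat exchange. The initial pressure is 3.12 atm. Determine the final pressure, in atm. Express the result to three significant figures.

P₂ ≈ 19.7 atm

Since PV^γ is constant along a reversible adiabat, P₂ = P₁ (V₁/V₂)^γ.
P₂ = 3.12 × 3.73^(7/5) = 19.7 atm.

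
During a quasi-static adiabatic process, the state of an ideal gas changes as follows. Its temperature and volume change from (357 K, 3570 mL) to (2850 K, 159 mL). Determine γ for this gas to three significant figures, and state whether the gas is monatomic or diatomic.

γ ≈ 1.67; monatomic

TV^(γ−1) = const ⇒ γ − 1 = ln(T₂/T₁) / ln(V₁/V₂).
γ = 1 + ln(2850/357) / ln(3570/159) = 1.668.
γ ≈ 1.67 is close to 5/3, so the gas is monatomic.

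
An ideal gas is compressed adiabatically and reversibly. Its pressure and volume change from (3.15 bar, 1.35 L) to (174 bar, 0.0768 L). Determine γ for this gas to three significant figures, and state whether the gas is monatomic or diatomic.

γ ≈ 1.40; diatomic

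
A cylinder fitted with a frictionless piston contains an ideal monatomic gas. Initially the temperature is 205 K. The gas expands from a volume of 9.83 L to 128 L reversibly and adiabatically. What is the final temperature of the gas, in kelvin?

T₂ ≈ 37.0 K

Adiabatic: T₁V₁^(γ−1) = T₂V₂^(γ−1) ⇒ T₂ = T₁ (V₁/V₂)^(γ−1).
For a monatomic ideal gas γ = 5/3, so γ−1 = 2/3.
T₂ = 205 × (9.83/128)^(2/3) = 37.04 K.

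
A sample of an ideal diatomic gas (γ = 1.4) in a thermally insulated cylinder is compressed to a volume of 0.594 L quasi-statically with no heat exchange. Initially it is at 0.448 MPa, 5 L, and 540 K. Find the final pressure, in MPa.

Since PV^γ is constant along a reversible adiabat, P₂ = P₁ (V₁/V₂)^γ.
P₂ = 0.448 × (5/0.594)^(1.4) = 8.842 MPa.

P₂ ≈ 8.84 MPa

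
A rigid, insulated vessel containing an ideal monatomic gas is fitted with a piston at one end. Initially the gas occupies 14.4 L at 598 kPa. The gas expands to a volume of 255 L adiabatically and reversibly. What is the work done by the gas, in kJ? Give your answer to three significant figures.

W ≈ 11.0 kJ

γ = 5/3 for a monatomic ideal gas.
P₂ = P₁(V₁/V₂)^γ = 598×(14.4/255)^(5/3) = 4.971 kPa.
For a reversible adiabat, W_by_gas = (P₁V₁ − P₂V₂)/(γ−1).
W_by = (598000×0.0144 − 4971×0.255) / (2/3) = 11020 J.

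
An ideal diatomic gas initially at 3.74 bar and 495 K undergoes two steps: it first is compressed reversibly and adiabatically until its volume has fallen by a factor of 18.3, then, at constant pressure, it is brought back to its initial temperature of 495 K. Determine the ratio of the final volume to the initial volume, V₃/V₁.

V₃/V₁ ≈ 0.0171

For a diatomic ideal gas γ = 7/5.
Adiabatic step: V₂/V₁ = 0.05464; T₂ = T₁·18.3^(2/5) = 1583 K.
Isobaric step: V₃/V₂ = T₃/T₂ = 495/1583.
V₃/V₁ = (V₂/V₁)(V₃/V₂) = 0.05464 × (495/1583) = 0.01708.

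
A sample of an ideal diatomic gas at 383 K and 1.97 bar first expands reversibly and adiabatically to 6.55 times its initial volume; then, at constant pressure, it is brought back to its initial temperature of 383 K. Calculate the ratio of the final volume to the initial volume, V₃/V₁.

V₃/V₁ ≈ 13.9

For a diatomic ideal gas γ = 7/5.
Adiabatic step: V₂/V₁ = 6.55; T₂ = T₁·(1/6.55)^(2/5) = 180.6 K.
Isobaric step: V₃/V₂ = T₃/T₂ = 383/180.6.
V₃/V₁ = (V₂/V₁)(V₃/V₂) = 6.55 × (383/180.6) = 13.89.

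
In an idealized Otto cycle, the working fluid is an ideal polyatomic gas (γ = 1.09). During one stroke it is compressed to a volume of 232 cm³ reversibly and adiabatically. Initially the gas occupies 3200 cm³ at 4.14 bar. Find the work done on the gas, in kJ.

W ≈ 3.92 kJ

P₂ = P₁(V₁/V₂)^γ = 4.14×(3200/232)^(1.09) = 72.32 bar.
For a reversible adiabat, W_by_gas = (P₁V₁ − P₂V₂)/(γ−1).
W_by = (414000×0.0032 − 7.232×10^6×0.000232) / (0.09) = -3921 J.
W_on_gas = −W_by = 3921 J.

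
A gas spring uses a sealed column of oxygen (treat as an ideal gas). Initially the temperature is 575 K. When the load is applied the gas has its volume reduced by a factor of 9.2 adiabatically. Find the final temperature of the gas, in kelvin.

Adiabatic: T₁V₁^(γ−1) = T₂V₂^(γ−1) ⇒ T₂ = T₁ (V₁/V₂)^(γ−1).
For a diatomic ideal gas γ = 7/5, so γ−1 = 2/5.
T₂ = 575 × 9.2^(2/5) = 1397 K.

T₂ ≈ 1400 K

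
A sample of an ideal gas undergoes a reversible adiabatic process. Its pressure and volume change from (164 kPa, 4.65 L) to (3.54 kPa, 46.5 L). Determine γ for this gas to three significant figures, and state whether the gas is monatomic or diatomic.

γ ≈ 1.67; monatomic

PV^γ = const ⇒ γ = ln(P₂/P₁) / ln(V₁/V₂).
γ = ln(3.54/164) / ln(4.65/46.5) = 1.666.
γ ≈ 1.67 is close to 5/3, so the gas is monatomic.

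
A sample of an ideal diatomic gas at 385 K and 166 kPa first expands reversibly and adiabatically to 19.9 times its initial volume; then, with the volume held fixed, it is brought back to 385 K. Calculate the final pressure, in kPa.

P₃ ≈ 8.34 kPa

For a diatomic ideal gas γ = 7/5.
Adiabatic step (PV^γ = const): P₂ = 166×(1/19.9)^(7/5) = 2.522 kPa; T₂ = 385×(1/19.9)^(2/5) = 116.4 K.
Isochoric: P₃ = P₂(T₃/T₂) = 2.522 × (385/116.4) = 8.342 kPa.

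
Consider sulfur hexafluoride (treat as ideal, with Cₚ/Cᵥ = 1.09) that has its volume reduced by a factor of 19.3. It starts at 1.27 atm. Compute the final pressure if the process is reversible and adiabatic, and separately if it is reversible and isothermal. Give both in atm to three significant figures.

adiabatic: 32.0 atm; isothermal: 24.5 atm

Isothermal: P₂ = P₁(V₁/V₂) = 1.27×19.3 = 24.51 atm.
Adiabatic: P₂ = P₁(V₁/V₂)^γ = 1.27×19.3^(1.09) = 31.99 atm.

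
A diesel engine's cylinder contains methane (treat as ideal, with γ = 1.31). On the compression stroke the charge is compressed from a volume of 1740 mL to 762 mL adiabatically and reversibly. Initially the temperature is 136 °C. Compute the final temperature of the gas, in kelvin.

For a reversible adiabat TV^(γ−1) is constant, so T₂ = T₁ (V₁/V₂)^(γ−1).
T₁ = 136 °C = 409.1 K.
T₂ = 409.1 × (1740/762)^(0.31) = 528.5 K.

T₂ ≈ 529 K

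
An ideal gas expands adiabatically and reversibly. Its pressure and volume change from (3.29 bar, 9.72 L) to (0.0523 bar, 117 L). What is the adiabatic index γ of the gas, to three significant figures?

γ ≈ 1.66

PV^γ = const ⇒ γ = ln(P₂/P₁) / ln(V₁/V₂).
γ = ln(0.0523/3.29) / ln(9.72/117) = 1.665.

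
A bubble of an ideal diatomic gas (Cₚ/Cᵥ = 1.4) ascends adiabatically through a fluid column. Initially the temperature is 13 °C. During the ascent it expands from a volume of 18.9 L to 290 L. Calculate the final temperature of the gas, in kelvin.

T₂ ≈ 96.0 K

For a reversible adiabat TV^(γ−1) is constant, so T₂ = T₁ (V₁/V₂)^(γ−1).
T₁ = 13 °C = 286.1 K.
T₂ = 286.1 × (18.9/290)^(0.4) = 95.99 K.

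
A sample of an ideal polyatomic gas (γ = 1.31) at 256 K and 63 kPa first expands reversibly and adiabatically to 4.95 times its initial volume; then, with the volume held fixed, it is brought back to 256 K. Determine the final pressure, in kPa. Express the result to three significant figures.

Adiabatic step (PV^γ = const): P₂ = 63×(1/4.95)^(1.31) = 7.752 kPa; T₂ = 256×(1/4.95)^(0.31) = 155.9 K.
Isochoric: P₃ = P₂(T₃/T₂) = 7.752 × (256/155.9) = 12.73 kPa.

P₃ ≈ 12.7 kPa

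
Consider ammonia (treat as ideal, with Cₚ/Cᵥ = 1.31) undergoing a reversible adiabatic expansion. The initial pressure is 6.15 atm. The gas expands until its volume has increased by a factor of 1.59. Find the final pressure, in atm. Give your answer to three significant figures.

P₂ ≈ 3.35 atm

Since PV^γ is constant along a reversible adiabat, P₂ = P₁ (V₁/V₂)^γ.
P₂ = 6.15 × (1/1.59)^(1.31) = 3.35 atm.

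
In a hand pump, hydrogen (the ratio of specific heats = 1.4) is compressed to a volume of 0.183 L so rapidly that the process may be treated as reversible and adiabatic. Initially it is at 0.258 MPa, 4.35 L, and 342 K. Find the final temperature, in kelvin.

Adiabatic: T₁V₁^(γ−1) = T₂V₂^(γ−1) ⇒ T₂ = T₁ (V₁/V₂)^(γ−1).
T₂ = 342 × (4.35/0.183)^(0.4) = 1215 K.

T₂ ≈ 1210 K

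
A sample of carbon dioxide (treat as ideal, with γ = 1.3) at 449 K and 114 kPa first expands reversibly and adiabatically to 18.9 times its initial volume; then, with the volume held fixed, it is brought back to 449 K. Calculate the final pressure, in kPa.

P₃ ≈ 6.03 kPa

Adiabatic step (PV^γ = const): P₂ = 114×(1/18.9)^(1.3) = 2.497 kPa; T₂ = 449×(1/18.9)^(0.3) = 185.9 K.
Isochoric: P₃ = P₂(T₃/T₂) = 2.497 × (449/185.9) = 6.032 kPa.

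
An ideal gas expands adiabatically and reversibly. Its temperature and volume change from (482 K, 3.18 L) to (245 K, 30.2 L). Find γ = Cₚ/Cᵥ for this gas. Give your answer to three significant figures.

TV^(γ−1) = const ⇒ γ − 1 = ln(T₂/T₁) / ln(V₁/V₂).
γ = 1 + ln(245/482) / ln(3.18/30.2) = 1.301.

γ ≈ 1.30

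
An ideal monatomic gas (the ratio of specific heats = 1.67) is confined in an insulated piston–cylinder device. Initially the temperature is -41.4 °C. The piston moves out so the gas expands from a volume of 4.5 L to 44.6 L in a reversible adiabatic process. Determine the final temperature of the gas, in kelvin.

T₂ ≈ 49.8 K

Adiabatic: T₁V₁^(γ−1) = T₂V₂^(γ−1) ⇒ T₂ = T₁ (V₁/V₂)^(γ−1).
T₁ = -41.4 °C = 231.7 K.
T₂ = 231.7 × (4.5/44.6)^(0.67) = 49.84 K.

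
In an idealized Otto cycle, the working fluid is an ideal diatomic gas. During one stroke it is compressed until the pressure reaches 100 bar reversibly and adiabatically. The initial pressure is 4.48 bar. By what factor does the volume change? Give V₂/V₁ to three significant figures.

From PV^γ = const, V₂/V₁ = (P₁/P₂)^(1/γ).
For a diatomic ideal gas γ = 7/5.
V₂/V₁ = (4.48/100)^(5/7) = 0.1088.

V₂/V₁ ≈ 0.109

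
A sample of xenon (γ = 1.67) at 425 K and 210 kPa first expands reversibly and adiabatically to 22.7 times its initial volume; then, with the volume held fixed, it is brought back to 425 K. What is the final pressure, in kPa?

Adiabatic step (PV^γ = const): P₂ = 210×(1/22.7)^(1.67) = 1.142 kPa; T₂ = 425×(1/22.7)^(0.67) = 52.46 K.
Isochoric: P₃ = P₂(T₃/T₂) = 1.142 × (425/52.46) = 9.251 kPa.

P₃ ≈ 9.25 kPa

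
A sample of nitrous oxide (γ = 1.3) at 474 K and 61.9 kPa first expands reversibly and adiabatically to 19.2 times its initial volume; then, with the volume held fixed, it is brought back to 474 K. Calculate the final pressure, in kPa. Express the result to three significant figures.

Adiabatic step (PV^γ = const): P₂ = 61.9×(1/19.2)^(1.3) = 1.329 kPa; T₂ = 474×(1/19.2)^(0.3) = 195.3 K.
Isochoric: P₃ = P₂(T₃/T₂) = 1.329 × (474/195.3) = 3.224 kPa.

P₃ ≈ 3.22 kPa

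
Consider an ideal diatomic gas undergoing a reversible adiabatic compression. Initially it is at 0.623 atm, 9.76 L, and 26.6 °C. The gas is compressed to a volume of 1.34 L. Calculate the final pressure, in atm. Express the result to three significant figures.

P₂ ≈ 10.0 atm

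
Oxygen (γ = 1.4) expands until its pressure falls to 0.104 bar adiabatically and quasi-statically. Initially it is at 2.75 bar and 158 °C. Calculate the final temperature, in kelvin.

T₂ ≈ 169 K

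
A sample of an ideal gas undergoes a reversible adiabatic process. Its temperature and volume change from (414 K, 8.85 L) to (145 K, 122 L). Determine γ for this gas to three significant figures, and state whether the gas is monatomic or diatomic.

TV^(γ−1) = const ⇒ γ − 1 = ln(T₂/T₁) / ln(V₁/V₂).
γ = 1 + ln(145/414) / ln(8.85/122) = 1.4.
γ ≈ 1.40 is close to 7/5, so the gas is diatomic.

γ ≈ 1.40; diatomic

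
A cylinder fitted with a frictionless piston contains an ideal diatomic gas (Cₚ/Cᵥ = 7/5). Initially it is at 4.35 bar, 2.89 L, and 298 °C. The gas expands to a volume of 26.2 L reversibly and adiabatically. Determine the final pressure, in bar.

P₂ ≈ 0.199 bar

Adiabatic: P₁V₁^γ = P₂V₂^γ ⇒ P₂ = P₁ (V₁/V₂)^γ.
P₂ = 4.35 × (2.89/26.2)^(7/5) = 0.1987 bar.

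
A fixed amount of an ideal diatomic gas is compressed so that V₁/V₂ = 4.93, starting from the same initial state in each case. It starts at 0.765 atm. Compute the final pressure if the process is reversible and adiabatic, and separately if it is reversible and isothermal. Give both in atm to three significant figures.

For a diatomic ideal gas γ = 7/5.
Isothermal: P₂ = P₁(V₁/V₂) = 0.765×4.93 = 3.771 atm.
Adiabatic: P₂ = P₁(V₁/V₂)^γ = 0.765×4.93^(7/5) = 7.139 atm.

adiabatic: 7.14 atm; isothermal: 3.77 atm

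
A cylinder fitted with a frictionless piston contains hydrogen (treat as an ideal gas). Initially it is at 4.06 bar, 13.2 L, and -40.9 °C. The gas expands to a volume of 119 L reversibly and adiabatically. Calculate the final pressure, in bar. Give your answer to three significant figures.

P₂ ≈ 0.187 bar

Since PV^γ is constant along a reversible adiabat, P₂ = P₁ (V₁/V₂)^γ.
γ = 7/5 for a diatomic ideal gas.
P₂ = 4.06 × (13.2/119)^(7/5) = 0.1869 bar.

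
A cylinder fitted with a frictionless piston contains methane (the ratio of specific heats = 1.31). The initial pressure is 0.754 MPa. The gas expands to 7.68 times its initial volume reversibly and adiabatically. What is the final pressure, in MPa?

Adiabatic: P₁V₁^γ = P₂V₂^γ ⇒ P₂ = P₁ (V₁/V₂)^γ.
P₂ = 0.754 × (1/7.68)^(1.31) = 0.05219 MPa.

P₂ ≈ 0.0522 MPa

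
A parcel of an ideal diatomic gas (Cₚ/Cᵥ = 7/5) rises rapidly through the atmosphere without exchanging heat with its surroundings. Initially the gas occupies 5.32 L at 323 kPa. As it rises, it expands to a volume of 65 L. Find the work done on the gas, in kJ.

P₂ = P₁(V₁/V₂)^γ = 323×(5.32/65)^(7/5) = 9.714 kPa.
For a reversible adiabat, W_by_gas = (P₁V₁ − P₂V₂)/(γ−1).
W_by = (323000×0.00532 − 9714×0.065) / (2/5) = 2717 J.
W_on_gas = −W_by = -2717 J.

W ≈ -2.72 kJ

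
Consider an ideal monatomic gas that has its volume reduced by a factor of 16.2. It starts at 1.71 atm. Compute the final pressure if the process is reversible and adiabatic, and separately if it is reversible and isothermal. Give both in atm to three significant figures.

For a monatomic ideal gas γ = 5/3.
Isothermal: P₂ = P₁(V₁/V₂) = 1.71×16.2 = 27.7 atm.
Adiabatic: P₂ = P₁(V₁/V₂)^γ = 1.71×16.2^(5/3) = 177.4 atm.

adiabatic: 177 atm; isothermal: 27.7 atm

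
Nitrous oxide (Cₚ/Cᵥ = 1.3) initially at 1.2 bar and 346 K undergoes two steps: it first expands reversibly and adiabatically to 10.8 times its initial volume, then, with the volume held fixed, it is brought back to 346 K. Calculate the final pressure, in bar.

Adiabatic step (PV^γ = const): P₂ = 1.2×(1/10.8)^(1.3) = 0.05442 bar; T₂ = 346×(1/10.8)^(0.3) = 169.5 K.
Isochoric: P₃ = P₂(T₃/T₂) = 0.05442 × (346/169.5) = 0.1111 bar.

P₃ ≈ 0.111 bar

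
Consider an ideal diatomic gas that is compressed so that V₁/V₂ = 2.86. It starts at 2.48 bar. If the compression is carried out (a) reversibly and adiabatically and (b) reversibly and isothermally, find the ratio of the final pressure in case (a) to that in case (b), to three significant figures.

P_adiabatic / P_isothermal ≈ 1.52

For a diatomic ideal gas γ = 7/5.
Isothermal: P_b = P₁(V₁/V₂) = 2.48×2.86.
Adiabatic: P_a = P₁(V₁/V₂)^γ = 2.48×2.86^(7/5).
P_a/P_b = (V₁/V₂)^(γ−1) = 2.86^(2/5) = 1.522.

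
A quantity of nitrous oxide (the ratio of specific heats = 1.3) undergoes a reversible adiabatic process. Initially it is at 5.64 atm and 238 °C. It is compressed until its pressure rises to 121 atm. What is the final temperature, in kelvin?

T₂ ≈ 1040 K

Along an adiabat T P^((1−γ)/γ) is constant, so T₂ = T₁ (P₂/P₁)^((γ−1)/γ).
T₁ = 238 °C = 511.1 K.
T₂ = 511.1 × (121/5.64)^(0.231) = 1037 K.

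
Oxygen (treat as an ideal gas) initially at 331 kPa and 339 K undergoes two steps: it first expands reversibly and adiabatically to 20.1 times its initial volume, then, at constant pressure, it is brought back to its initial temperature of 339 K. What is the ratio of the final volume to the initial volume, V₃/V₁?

V₃/V₁ ≈ 66.8

For a diatomic ideal gas γ = 7/5.
Adiabatic step: V₂/V₁ = 20.1; T₂ = T₁·(1/20.1)^(2/5) = 102.1 K.
Isobaric step: V₃/V₂ = T₃/T₂ = 339/102.1.
V₃/V₁ = (V₂/V₁)(V₃/V₂) = 20.1 × (339/102.1) = 66.75.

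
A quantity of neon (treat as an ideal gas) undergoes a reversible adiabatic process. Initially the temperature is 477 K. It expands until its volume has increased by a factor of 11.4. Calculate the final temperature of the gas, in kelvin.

Adiabatic: T₁V₁^(γ−1) = T₂V₂^(γ−1) ⇒ T₂ = T₁ (V₁/V₂)^(γ−1).
For a monatomic ideal gas γ = 5/3, so γ−1 = 2/3.
T₂ = 477 × (1/11.4)^(2/3) = 94.17 K.

T₂ ≈ 94.2 K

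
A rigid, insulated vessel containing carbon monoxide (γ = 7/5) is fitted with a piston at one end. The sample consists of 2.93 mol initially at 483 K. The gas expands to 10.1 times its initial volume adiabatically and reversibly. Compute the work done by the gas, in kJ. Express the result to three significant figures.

For a reversible adiabat TV^(γ−1) is constant, so T₂ = T₁ (V₁/V₂)^(γ−1).
T₂ = 483 × (1/10.1)^(2/5) = 191.5 K.
Q = 0, so ΔU = W_on_gas = nCᵥΔT with Cᵥ = R/(γ−1) = 20.79 J/(mol·K).
ΔU = 2.93 × 20.79 × (191.5 − 483) = -17750 J.
Work done by the gas = −ΔU = 17750 J.

W ≈ 17.8 kJ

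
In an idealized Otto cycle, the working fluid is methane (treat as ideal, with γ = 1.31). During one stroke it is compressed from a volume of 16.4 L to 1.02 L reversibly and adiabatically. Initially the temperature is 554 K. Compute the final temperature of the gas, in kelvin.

T₂ ≈ 1310 K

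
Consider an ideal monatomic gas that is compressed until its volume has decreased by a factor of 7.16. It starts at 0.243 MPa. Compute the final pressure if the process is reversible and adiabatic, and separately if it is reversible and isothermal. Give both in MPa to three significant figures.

For a monatomic ideal gas γ = 5/3.
Isothermal: P₂ = P₁(V₁/V₂) = 0.243×7.16 = 1.74 MPa.
Adiabatic: P₂ = P₁(V₁/V₂)^γ = 0.243×7.16^(5/3) = 6.463 MPa.

adiabatic: 6.46 MPa; isothermal: 1.74 MPa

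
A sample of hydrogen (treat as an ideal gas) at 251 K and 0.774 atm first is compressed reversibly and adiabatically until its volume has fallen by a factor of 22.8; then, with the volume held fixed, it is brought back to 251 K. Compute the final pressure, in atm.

P₃ ≈ 17.6 atm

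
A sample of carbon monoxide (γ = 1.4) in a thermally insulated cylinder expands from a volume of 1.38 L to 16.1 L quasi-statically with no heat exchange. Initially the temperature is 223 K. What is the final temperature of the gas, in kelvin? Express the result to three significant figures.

T₂ ≈ 83.5 K

For a reversible adiabat TV^(γ−1) is constant, so T₂ = T₁ (V₁/V₂)^(γ−1).
T₂ = 223 × (1.38/16.1)^(0.4) = 83.47 K.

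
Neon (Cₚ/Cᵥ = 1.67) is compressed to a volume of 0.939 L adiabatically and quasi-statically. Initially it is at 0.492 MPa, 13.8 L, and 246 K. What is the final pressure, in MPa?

Since PV^γ is constant along a reversible adiabat, P₂ = P₁ (V₁/V₂)^γ.
P₂ = 0.492 × (13.8/0.939)^(1.67) = 43.77 MPa.

P₂ ≈ 43.8 MPa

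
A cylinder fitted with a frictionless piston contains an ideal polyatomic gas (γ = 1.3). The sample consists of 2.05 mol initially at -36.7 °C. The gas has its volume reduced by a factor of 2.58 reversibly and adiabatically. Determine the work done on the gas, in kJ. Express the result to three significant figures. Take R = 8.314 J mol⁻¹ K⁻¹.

W ≈ 4.42 kJ

Adiabatic: T₁V₁^(γ−1) = T₂V₂^(γ−1) ⇒ T₂ = T₁ (V₁/V₂)^(γ−1).
T₁ = -36.7 °C = 236.4 K.
T₂ = 236.4 × 2.58^(0.3) = 314.2 K.
Q = 0, so ΔU = W_on_gas = nCᵥΔT with Cᵥ = R/(γ−1) = 27.71 J/(mol·K).
ΔU = 2.05 × 27.71 × (314.2 − 236.4) = 4418 J.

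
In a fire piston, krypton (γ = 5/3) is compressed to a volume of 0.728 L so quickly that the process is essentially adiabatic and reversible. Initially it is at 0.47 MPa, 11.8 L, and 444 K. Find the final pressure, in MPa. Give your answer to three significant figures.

P₂ ≈ 48.8 MPa

Adiabatic: P₁V₁^γ = P₂V₂^γ ⇒ P₂ = P₁ (V₁/V₂)^γ.
P₂ = 0.47 × (11.8/0.728)^(5/3) = 48.79 MPa.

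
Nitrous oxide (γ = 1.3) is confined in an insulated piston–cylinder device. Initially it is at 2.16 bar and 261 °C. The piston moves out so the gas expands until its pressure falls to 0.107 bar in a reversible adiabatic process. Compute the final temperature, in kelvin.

Adiabatic: T₂/T₁ = (P₂/P₁)^((γ−1)/γ).
T₁ = 261 °C = 534.1 K.
T₂ = 534.1 × (0.107/2.16)^(0.231) = 267 K.

T₂ ≈ 267 K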